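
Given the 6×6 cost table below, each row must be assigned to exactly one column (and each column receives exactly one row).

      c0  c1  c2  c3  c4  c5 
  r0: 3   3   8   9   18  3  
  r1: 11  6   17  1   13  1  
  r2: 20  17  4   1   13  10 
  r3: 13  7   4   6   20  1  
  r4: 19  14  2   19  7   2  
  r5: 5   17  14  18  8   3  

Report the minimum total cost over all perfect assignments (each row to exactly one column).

Minimum assignment cost: 21

one of 3 optimal assignments: row0→col0 (cost 3), row1→col1 (cost 6), row2→col3 (cost 1), row3→col5 (cost 1), row4→col2 (cost 2), row5→col4 (cost 8)
total = 3 + 6 + 1 + 1 + 2 + 8 = 21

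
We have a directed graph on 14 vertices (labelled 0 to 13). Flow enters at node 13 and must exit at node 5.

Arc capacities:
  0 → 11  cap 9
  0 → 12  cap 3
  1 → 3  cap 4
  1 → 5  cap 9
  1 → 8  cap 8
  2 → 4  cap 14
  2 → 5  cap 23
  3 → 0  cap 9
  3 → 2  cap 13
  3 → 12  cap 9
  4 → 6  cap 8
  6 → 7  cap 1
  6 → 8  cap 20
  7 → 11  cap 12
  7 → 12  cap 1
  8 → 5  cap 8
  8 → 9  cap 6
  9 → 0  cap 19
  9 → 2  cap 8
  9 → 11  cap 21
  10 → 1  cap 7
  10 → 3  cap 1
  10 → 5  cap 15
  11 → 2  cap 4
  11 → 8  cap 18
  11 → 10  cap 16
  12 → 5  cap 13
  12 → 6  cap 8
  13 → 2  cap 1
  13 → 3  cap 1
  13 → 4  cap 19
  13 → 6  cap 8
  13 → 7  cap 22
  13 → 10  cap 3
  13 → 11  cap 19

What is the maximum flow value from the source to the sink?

augment #1: 13→2→5 bottleneck 1, total now 1
augment #2: 13→10→5 bottleneck 3, total now 4
augment #3: 13→3→2→5 bottleneck 1, total now 5
augment #4: 13→6→8→5 bottleneck 8, total now 13
augment #5: 13→7→12→5 bottleneck 1, total now 14
augment #6: 13→11→2→5 bottleneck 4, total now 18
augment #7: 13→11→10→5 bottleneck 12, total now 30
augment #8: 13→11→10→1→5 bottleneck 3, total now 33
augment #9: 13→7→11→10→1→5 bottleneck 1, total now 34
augment #10: 13→4→6→8→9→2→5 bottleneck 6, total now 40

Maximum flow value: 40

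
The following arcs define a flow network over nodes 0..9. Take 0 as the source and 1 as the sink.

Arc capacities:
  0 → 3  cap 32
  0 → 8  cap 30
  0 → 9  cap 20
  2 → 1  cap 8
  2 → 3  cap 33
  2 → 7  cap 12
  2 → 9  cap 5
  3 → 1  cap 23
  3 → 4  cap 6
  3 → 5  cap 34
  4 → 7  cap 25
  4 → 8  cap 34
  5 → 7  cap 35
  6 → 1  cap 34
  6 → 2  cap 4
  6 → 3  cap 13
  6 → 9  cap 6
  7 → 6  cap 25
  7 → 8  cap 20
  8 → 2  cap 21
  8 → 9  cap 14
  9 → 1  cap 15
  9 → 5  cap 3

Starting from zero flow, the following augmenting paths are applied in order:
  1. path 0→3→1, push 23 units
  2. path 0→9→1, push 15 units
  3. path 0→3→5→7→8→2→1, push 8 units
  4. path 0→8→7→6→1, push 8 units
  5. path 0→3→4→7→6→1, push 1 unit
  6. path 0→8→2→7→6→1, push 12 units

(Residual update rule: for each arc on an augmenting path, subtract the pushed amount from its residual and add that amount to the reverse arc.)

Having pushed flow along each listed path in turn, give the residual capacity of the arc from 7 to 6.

Residual capacity of (7,6): 4

after path 1 (0→3→1, push 23): res(7,6)=25
after path 2 (0→9→1, push 15): res(7,6)=25
after path 3 (0→3→5→7→8→2→1, push 8): res(7,6)=25
after path 4 (0→8→7→6→1, push 8): res(7,6)=17
after path 5 (0→3→4→7→6→1, push 1): res(7,6)=16
after path 6 (0→8→2→7→6→1, push 12): res(7,6)=4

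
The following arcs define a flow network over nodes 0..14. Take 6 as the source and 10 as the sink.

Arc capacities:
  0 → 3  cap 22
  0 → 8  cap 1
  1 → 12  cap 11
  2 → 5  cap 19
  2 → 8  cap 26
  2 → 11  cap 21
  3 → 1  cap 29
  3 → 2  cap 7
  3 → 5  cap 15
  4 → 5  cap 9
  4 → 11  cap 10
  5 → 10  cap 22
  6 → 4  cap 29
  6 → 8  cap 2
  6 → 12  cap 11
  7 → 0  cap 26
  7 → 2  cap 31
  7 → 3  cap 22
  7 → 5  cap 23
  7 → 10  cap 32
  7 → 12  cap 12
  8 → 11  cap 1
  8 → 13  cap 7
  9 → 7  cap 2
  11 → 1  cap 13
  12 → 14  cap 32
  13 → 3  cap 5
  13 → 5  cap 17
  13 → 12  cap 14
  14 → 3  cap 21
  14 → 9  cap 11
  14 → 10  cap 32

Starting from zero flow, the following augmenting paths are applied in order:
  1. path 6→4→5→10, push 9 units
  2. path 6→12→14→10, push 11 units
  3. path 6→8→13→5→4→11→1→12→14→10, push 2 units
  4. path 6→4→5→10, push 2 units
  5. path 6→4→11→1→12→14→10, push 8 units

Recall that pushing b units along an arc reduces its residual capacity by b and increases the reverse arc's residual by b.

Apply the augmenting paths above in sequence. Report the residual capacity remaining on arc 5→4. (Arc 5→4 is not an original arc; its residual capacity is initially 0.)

Residual capacity of (5,4): 9

after path 1 (6→4→5→10, push 9): res(5,4)=9
after path 2 (6→12→14→10, push 11): res(5,4)=9
after path 3 (6→8→13→5→4→11→1→12→14→10, push 2): res(5,4)=7
after path 4 (6→4→5→10, push 2): res(5,4)=9
after path 5 (6→4→11→1→12→14→10, push 8): res(5,4)=9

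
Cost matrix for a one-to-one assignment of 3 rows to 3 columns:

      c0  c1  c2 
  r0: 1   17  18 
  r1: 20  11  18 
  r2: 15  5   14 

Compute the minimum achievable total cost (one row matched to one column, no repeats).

Minimum assignment cost: 24

optimal assignment: row0→col0 (cost 1), row1→col2 (cost 18), row2→col1 (cost 5)
total = 1 + 18 + 5 = 24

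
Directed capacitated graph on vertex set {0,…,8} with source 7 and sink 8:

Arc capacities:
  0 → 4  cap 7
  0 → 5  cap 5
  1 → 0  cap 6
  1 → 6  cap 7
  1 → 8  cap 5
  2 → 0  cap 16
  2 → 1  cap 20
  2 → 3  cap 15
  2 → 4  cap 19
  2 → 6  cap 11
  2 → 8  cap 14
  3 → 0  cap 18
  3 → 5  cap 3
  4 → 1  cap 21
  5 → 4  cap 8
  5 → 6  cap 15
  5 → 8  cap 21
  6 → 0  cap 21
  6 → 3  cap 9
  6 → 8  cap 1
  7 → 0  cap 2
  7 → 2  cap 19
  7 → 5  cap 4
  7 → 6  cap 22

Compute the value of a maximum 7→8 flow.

augment #1: 7→2→8 bottleneck 14, total now 14
augment #2: 7→5→8 bottleneck 4, total now 18
augment #3: 7→6→8 bottleneck 1, total now 19
augment #4: 7→0→5→8 bottleneck 2, total now 21
augment #5: 7→2→1→8 bottleneck 5, total now 26
augment #6: 7→6→0→5→8 bottleneck 3, total now 29
augment #7: 7→6→3→5→8 bottleneck 3, total now 32

Maximum flow value: 32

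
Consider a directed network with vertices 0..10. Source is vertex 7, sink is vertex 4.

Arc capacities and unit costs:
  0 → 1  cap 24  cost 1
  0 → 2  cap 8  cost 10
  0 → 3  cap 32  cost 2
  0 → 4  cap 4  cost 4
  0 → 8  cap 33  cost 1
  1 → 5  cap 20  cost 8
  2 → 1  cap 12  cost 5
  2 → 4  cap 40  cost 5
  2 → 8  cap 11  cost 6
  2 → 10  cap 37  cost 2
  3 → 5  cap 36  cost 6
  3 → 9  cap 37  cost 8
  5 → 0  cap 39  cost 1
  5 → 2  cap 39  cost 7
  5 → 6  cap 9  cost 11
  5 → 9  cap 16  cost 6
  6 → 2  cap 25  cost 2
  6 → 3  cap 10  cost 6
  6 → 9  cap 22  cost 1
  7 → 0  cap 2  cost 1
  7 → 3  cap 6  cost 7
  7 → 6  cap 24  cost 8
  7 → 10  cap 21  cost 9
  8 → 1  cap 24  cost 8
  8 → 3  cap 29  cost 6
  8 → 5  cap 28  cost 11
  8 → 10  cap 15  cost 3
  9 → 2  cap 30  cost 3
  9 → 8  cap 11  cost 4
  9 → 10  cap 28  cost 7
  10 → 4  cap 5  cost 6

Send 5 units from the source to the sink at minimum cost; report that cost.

Minimum cost for 5 units: 55

shortest-cost path #1: 7→0→4 push 2 @ unit cost 5 (adds 10)
shortest-cost path #2: 7→10→4 push 3 @ unit cost 15 (adds 45)
total cost = 55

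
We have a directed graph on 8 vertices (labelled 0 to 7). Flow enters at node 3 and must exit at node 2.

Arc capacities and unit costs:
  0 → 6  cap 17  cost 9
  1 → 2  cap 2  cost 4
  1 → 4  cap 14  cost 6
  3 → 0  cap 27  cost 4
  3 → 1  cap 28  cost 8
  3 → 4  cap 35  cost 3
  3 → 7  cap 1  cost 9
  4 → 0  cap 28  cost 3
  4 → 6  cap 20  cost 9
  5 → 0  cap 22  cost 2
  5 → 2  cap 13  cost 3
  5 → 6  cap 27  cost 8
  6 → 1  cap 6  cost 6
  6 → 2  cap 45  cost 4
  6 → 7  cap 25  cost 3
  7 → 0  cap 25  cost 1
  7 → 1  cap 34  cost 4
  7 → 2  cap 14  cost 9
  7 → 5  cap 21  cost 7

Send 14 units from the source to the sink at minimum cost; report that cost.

shortest-cost path #1: 3→1→2 push 2 @ unit cost 12 (adds 24)
shortest-cost path #2: 3→4→6→2 push 12 @ unit cost 16 (adds 192)
total cost = 216

Minimum cost for 14 units: 216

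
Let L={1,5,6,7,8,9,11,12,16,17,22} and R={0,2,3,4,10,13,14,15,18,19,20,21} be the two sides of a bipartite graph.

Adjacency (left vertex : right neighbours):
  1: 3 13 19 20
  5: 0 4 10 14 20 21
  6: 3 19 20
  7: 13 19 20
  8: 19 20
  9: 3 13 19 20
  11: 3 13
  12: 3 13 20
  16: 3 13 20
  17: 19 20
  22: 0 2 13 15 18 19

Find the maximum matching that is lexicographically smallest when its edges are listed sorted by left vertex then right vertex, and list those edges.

|M| = 6 (so the lex-smallest maximum matching has 6 edges)
process left vertices in ascending order; for each, take the smallest-labelled available neighbour that still permits 6 edges overall, or leave it unmatched if none does
lex-smallest matching: {1-3, 5-0, 6-19, 7-13, 8-20, 22-2}

Lex-smallest maximum matching: {(1,3), (5,0), (6,19), (7,13), (8,20), (22,2)}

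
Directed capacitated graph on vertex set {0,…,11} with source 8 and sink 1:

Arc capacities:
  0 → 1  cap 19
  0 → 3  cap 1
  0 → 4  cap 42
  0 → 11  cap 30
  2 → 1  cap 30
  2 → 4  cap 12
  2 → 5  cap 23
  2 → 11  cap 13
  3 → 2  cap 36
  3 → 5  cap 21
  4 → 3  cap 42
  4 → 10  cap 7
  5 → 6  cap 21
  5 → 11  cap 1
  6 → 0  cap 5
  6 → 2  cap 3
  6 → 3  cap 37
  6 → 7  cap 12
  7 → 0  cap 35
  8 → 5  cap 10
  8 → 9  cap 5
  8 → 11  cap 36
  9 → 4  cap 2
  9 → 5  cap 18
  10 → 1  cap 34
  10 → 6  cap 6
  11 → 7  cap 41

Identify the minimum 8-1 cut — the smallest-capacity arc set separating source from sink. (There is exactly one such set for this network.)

Min-cut arcs: {(7,0), (8,5), (8,9)} (total capacity 50)

augment #1: 8→5→6→0→1 push 5
augment #2: 8→5→6→2→1 push 3
augment #3: 8→9→4→10→1 push 2
augment #4: 8→11→7→0→1 push 14
augment #5: 8→5→6→3→2→1 push 2
augment #6: 8→9→5→6→3→2→1 push 3
augment #7: 8→11→7→0→3→2→1 push 1
augment #8: 8→11→7→0→4→10→1 push 5
augment #9: 8→11→7→0→4→3→2→1 push 15
max flow = 50; residual-reachable set from 8 gives S-side
cut edges (S→T): {(7,0), (8,5), (8,9)} total cap 50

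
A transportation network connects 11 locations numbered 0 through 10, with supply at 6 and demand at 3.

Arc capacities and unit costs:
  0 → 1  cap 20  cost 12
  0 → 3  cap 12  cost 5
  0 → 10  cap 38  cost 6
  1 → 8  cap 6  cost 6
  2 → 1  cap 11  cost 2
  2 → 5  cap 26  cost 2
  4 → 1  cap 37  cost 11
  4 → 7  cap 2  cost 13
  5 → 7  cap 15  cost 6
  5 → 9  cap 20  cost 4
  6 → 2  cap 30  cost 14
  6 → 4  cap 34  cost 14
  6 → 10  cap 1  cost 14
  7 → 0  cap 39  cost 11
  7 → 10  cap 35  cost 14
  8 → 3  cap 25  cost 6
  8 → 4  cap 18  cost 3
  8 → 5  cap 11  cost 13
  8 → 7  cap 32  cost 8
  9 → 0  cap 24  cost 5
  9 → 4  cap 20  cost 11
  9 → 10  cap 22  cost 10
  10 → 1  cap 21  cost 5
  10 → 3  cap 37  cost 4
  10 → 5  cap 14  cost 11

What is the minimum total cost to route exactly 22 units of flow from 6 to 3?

Minimum cost for 22 units: 648

shortest-cost path #1: 6→10→3 push 1 @ unit cost 18 (adds 18)
shortest-cost path #2: 6→2→1→8→3 push 6 @ unit cost 28 (adds 168)
shortest-cost path #3: 6→2→5→9→0→3 push 12 @ unit cost 30 (adds 360)
shortest-cost path #4: 6→2→5→9→10→3 push 3 @ unit cost 34 (adds 102)
total cost = 648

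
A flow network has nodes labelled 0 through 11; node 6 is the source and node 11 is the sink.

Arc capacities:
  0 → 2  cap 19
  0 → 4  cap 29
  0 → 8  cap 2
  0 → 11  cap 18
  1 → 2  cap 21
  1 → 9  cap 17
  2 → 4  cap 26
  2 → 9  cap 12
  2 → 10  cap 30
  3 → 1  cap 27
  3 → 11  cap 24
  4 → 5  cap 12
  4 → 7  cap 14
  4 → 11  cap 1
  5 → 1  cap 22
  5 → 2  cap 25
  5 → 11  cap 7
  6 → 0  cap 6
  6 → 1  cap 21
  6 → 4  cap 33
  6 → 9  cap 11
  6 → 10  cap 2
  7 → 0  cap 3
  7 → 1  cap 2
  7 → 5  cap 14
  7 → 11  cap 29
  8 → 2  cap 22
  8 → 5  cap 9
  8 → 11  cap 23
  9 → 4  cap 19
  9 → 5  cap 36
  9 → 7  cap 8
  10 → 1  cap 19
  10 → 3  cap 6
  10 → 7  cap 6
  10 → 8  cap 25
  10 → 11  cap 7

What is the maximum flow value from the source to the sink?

Maximum flow value: 67

augment #1: 6→0→11 bottleneck 6, total now 6
augment #2: 6→4→11 bottleneck 1, total now 7
augment #3: 6→10→11 bottleneck 2, total now 9
augment #4: 6→4→5→11 bottleneck 7, total now 16
augment #5: 6→4→7→11 bottleneck 14, total now 30
augment #6: 6→9→7→11 bottleneck 8, total now 38
augment #7: 6→1→2→10→11 bottleneck 5, total now 43
augment #8: 6→1→2→10→3→11 bottleneck 6, total now 49
augment #9: 6→1→2→10→7→11 bottleneck 6, total now 55
augment #10: 6→1→2→10→8→11 bottleneck 4, total now 59
augment #11: 6→4→5→2→10→8→11 bottleneck 5, total now 64
augment #12: 6→9→5→2→10→8→11 bottleneck 3, total now 67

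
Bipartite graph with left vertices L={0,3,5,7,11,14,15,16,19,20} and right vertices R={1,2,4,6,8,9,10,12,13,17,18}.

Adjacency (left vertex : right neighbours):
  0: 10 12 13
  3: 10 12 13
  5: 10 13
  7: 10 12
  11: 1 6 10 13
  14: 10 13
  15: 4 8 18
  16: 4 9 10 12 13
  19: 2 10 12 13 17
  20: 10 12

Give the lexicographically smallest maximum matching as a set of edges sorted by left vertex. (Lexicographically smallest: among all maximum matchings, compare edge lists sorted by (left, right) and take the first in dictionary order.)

|M| = 7 (so the lex-smallest maximum matching has 7 edges)
process left vertices in ascending order; for each, take the smallest-labelled available neighbour that still permits 7 edges overall, or leave it unmatched if none does
lex-smallest matching: {0-10, 3-12, 5-13, 11-1, 15-4, 16-9, 19-2}

Lex-smallest maximum matching: {(0,10), (3,12), (5,13), (11,1), (15,4), (16,9), (19,2)}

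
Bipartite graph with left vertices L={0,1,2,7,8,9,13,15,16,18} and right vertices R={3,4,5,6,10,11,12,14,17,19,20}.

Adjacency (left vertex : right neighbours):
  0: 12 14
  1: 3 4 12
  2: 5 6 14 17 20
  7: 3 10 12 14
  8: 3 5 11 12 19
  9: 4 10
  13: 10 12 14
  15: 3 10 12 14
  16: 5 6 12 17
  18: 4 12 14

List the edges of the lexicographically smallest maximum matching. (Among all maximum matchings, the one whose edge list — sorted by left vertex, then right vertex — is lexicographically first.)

Lex-smallest maximum matching: {(0,12), (1,3), (2,5), (7,10), (8,11), (9,4), (13,14), (16,6)}

|M| = 8 (so the lex-smallest maximum matching has 8 edges)
process left vertices in ascending order; for each, take the smallest-labelled available neighbour that still permits 8 edges overall, or leave it unmatched if none does
lex-smallest matching: {0-12, 1-3, 2-5, 7-10, 8-11, 9-4, 13-14, 16-6}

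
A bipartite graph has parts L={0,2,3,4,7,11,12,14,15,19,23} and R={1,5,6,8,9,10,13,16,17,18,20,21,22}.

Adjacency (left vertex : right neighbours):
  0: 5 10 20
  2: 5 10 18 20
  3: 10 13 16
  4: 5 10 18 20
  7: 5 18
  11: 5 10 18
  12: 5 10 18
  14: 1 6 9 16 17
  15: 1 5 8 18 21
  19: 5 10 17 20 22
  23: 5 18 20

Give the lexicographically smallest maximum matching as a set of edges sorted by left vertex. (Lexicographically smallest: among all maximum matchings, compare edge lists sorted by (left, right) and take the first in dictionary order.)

Lex-smallest maximum matching: {(0,5), (2,10), (3,13), (4,18), (14,1), (15,8), (19,17), (23,20)}

|M| = 8 (so the lex-smallest maximum matching has 8 edges)
process left vertices in ascending order; for each, take the smallest-labelled available neighbour that still permits 8 edges overall, or leave it unmatched if none does
lex-smallest matching: {0-5, 2-10, 3-13, 4-18, 14-1, 15-8, 19-17, 23-20}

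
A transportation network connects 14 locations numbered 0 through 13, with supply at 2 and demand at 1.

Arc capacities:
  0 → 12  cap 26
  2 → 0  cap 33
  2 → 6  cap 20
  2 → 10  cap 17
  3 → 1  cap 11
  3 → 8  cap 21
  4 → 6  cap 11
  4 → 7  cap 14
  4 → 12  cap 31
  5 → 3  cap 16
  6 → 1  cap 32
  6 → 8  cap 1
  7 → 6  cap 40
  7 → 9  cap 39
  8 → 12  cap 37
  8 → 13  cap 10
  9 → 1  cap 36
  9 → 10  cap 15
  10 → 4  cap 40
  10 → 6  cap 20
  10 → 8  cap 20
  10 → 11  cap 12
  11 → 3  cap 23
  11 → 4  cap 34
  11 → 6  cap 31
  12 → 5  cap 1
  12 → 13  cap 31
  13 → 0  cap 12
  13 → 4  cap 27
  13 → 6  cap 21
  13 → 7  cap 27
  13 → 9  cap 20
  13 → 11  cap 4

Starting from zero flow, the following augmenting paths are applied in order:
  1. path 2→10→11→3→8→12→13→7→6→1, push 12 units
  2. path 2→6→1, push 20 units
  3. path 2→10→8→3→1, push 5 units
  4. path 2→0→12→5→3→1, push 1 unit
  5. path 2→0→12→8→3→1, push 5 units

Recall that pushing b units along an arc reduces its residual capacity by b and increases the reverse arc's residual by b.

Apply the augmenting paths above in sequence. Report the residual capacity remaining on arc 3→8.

after path 1 (2→10→11→3→8→12→13→7→6→1, push 12): res(3,8)=9
after path 2 (2→6→1, push 20): res(3,8)=9
after path 3 (2→10→8→3→1, push 5): res(3,8)=14
after path 4 (2→0→12→5→3→1, push 1): res(3,8)=14
after path 5 (2→0→12→8→3→1, push 5): res(3,8)=19

Residual capacity of (3,8): 19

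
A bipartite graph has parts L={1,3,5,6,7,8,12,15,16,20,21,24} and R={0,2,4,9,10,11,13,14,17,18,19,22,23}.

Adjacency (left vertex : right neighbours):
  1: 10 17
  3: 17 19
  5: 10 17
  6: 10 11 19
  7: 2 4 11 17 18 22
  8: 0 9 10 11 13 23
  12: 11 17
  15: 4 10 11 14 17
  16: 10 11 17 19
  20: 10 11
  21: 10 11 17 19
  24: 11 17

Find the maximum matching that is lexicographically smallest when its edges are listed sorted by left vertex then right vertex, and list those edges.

|M| = 7 (so the lex-smallest maximum matching has 7 edges)
process left vertices in ascending order; for each, take the smallest-labelled available neighbour that still permits 7 edges overall, or leave it unmatched if none does
lex-smallest matching: {1-10, 3-17, 6-11, 7-2, 8-0, 15-4, 16-19}

Lex-smallest maximum matching: {(1,10), (3,17), (6,11), (7,2), (8,0), (15,4), (16,19)}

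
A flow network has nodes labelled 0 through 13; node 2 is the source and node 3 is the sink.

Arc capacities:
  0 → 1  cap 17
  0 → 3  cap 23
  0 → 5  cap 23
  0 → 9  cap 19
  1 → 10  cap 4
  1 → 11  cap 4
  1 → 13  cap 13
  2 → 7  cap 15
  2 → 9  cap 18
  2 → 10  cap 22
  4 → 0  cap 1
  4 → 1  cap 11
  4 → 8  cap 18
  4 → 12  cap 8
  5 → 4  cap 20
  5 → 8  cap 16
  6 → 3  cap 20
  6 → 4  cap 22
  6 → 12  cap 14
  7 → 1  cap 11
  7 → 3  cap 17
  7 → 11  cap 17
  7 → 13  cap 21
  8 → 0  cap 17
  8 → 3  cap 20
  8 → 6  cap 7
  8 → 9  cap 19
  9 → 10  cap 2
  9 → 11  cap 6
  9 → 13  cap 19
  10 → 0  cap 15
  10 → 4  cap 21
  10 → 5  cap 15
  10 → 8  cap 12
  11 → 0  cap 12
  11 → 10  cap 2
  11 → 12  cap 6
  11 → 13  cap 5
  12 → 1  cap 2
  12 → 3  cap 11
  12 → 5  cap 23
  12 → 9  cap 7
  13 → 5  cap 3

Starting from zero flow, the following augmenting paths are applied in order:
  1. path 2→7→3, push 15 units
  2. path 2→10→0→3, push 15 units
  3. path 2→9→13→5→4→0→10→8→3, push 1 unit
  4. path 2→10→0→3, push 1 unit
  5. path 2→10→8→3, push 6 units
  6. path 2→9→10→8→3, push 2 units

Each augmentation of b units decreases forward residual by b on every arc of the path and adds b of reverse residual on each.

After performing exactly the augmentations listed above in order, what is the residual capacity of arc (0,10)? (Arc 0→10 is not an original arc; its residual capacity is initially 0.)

after path 1 (2→7→3, push 15): res(0,10)=0
after path 2 (2→10→0→3, push 15): res(0,10)=15
after path 3 (2→9→13→5→4→0→10→8→3, push 1): res(0,10)=14
after path 4 (2→10→0→3, push 1): res(0,10)=15
after path 5 (2→10→8→3, push 6): res(0,10)=15
after path 6 (2→9→10→8→3, push 2): res(0,10)=15

Residual capacity of (0,10): 15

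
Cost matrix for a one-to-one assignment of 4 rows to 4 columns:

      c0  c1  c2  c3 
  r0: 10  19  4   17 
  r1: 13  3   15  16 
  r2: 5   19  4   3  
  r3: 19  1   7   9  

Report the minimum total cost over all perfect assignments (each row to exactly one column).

Minimum assignment cost: 21

one of 2 optimal assignments: row0→col2 (cost 4), row1→col0 (cost 13), row2→col3 (cost 3), row3→col1 (cost 1)
total = 4 + 13 + 3 + 1 = 21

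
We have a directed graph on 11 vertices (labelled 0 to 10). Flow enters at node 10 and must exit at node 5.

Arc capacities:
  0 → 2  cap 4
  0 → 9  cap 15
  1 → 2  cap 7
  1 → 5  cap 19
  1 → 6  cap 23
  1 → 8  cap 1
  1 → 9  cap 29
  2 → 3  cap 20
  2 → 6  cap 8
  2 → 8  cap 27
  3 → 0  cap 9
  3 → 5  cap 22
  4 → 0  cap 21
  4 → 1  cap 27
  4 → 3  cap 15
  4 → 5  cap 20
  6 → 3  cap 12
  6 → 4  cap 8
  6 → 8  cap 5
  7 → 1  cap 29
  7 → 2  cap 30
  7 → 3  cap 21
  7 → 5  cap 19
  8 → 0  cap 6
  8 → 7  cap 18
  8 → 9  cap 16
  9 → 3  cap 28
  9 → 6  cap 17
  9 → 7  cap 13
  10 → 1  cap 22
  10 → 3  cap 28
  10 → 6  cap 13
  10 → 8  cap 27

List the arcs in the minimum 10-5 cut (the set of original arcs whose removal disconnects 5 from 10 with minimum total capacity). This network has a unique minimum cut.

Min-cut arcs: {(1,5), (3,5), (6,4), (7,5)} (total capacity 68)

augment #1: 10→1→5 push 19
augment #2: 10→3→5 push 22
augment #3: 10→6→4→5 push 8
augment #4: 10→8→7→5 push 18
augment #5: 10→1→9→7→5 push 1
max flow = 68; residual-reachable set from 10 gives S-side
cut edges (S→T): {(1,5), (3,5), (6,4), (7,5)} total cap 68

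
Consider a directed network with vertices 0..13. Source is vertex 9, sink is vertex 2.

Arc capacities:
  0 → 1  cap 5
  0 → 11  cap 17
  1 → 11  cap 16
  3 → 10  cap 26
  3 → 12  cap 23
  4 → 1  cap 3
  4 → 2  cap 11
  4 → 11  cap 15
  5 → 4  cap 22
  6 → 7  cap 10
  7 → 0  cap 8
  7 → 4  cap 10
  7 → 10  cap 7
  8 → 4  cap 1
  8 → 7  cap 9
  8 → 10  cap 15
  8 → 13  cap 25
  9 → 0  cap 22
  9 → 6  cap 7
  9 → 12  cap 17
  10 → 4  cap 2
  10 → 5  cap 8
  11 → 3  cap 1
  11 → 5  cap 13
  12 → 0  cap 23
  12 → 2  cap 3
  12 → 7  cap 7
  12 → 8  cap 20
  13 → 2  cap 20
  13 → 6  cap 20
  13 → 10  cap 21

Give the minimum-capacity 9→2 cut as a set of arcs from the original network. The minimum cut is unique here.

augment #1: 9→12→2 push 3
augment #2: 9→6→7→4→2 push 7
augment #3: 9→12→7→4→2 push 3
augment #4: 9→12→8→4→2 push 1
augment #5: 9→12→8→13→2 push 10
augment #6: 9→0→11→3→12→8→13→2 push 1
augment #7: 9→0→11→5→4→8→13→2 push 1
augment #8: 9→0→11→5→4→7→12→8→13→2 push 3
max flow = 29; residual-reachable set from 9 gives S-side
cut edges (S→T): {(4,2), (9,12), (11,3)} total cap 29

Min-cut arcs: {(4,2), (9,12), (11,3)} (total capacity 29)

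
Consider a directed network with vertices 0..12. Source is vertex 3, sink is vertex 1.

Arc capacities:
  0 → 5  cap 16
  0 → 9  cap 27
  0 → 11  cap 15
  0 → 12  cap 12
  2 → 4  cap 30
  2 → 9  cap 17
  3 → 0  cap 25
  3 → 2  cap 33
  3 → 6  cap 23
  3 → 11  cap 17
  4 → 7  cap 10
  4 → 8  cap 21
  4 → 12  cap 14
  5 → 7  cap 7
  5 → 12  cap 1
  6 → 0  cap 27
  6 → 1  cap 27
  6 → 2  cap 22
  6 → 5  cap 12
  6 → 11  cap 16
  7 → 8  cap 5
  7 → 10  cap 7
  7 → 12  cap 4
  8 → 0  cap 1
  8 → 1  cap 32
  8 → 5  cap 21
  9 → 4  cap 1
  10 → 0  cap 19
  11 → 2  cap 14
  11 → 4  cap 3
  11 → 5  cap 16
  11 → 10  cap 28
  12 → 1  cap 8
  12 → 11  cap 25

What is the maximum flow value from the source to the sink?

augment #1: 3→6→1 bottleneck 23, total now 23
augment #2: 3→0→12→1 bottleneck 8, total now 31
augment #3: 3→2→4→8→1 bottleneck 21, total now 52
augment #4: 3→0→5→7→8→1 bottleneck 5, total now 57

Maximum flow value: 57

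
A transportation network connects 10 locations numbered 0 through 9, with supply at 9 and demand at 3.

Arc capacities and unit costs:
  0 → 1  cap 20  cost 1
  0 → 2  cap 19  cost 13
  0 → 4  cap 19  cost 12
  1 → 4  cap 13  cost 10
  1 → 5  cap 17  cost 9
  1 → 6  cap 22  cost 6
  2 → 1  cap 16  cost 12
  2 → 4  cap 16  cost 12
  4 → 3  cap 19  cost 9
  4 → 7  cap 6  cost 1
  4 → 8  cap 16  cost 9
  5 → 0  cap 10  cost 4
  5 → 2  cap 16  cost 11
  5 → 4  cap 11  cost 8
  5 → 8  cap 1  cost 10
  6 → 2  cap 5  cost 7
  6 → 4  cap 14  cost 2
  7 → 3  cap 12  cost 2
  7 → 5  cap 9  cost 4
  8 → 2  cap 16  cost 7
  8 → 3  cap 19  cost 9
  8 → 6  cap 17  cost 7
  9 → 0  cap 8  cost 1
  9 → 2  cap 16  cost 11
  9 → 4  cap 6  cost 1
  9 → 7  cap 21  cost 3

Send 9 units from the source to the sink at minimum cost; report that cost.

shortest-cost path #1: 9→4→7→3 push 6 @ unit cost 4 (adds 24)
shortest-cost path #2: 9→7→3 push 3 @ unit cost 5 (adds 15)
total cost = 39

Minimum cost for 9 units: 39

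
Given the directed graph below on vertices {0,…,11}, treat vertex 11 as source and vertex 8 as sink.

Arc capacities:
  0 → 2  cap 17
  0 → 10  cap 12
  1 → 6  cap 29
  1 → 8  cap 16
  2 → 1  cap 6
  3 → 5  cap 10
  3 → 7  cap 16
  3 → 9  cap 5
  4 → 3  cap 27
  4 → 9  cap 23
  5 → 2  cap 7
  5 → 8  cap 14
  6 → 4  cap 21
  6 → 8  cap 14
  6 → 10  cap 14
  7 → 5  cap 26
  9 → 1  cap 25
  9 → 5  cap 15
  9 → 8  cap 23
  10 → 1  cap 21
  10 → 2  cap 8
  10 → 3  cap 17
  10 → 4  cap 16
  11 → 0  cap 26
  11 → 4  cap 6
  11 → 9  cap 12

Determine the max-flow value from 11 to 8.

augment #1: 11→9→8 bottleneck 12, total now 12
augment #2: 11→4→9→8 bottleneck 6, total now 18
augment #3: 11→0→2→1→8 bottleneck 6, total now 24
augment #4: 11→0→10→1→8 bottleneck 10, total now 34
augment #5: 11→0→10→1→6→8 bottleneck 2, total now 36

Maximum flow value: 36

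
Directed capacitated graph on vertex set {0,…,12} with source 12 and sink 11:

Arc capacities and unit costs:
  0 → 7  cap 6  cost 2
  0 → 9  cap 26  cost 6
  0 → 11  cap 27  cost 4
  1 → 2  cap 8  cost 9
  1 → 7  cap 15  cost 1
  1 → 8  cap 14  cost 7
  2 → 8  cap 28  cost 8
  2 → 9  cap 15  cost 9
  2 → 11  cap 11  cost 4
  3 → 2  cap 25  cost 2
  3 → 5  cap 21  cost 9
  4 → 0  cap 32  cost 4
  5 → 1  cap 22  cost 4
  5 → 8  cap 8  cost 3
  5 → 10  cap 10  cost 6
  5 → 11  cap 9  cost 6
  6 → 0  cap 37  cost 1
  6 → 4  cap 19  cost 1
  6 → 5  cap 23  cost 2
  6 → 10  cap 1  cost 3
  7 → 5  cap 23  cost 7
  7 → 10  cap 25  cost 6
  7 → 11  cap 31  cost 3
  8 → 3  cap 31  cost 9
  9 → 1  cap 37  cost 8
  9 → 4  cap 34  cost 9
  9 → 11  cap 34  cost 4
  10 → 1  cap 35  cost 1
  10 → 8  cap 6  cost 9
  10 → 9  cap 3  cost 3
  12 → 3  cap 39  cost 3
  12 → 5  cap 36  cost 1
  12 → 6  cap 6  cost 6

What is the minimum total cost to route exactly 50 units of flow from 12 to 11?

shortest-cost path #1: 12→5→11 push 9 @ unit cost 7 (adds 63)
shortest-cost path #2: 12→3→2→11 push 11 @ unit cost 9 (adds 99)
shortest-cost path #3: 12→5→1→7→11 push 15 @ unit cost 9 (adds 135)
shortest-cost path #4: 12→6→0→11 push 6 @ unit cost 11 (adds 66)
shortest-cost path #5: 12→5→10→9→11 push 3 @ unit cost 14 (adds 42)
shortest-cost path #6: 12→3→2→9→11 push 6 @ unit cost 18 (adds 108)
total cost = 513

Minimum cost for 50 units: 513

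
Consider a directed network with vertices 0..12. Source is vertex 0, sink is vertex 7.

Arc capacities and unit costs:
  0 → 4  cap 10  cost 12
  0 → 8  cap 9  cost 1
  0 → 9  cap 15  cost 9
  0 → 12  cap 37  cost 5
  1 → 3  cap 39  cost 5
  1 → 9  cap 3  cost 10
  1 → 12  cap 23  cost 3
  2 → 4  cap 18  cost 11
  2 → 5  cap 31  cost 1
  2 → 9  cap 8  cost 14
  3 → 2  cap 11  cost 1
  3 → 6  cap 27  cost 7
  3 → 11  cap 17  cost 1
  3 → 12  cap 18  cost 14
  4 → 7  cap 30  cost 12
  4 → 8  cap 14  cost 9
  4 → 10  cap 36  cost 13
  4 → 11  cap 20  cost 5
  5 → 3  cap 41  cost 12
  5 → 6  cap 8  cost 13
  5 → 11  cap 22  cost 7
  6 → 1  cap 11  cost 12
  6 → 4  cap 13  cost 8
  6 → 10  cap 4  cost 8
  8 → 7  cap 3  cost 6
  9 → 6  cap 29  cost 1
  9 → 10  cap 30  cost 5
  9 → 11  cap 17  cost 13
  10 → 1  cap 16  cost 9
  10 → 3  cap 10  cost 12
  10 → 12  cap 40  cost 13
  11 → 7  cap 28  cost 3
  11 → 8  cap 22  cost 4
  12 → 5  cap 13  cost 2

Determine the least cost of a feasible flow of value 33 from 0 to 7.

Minimum cost for 33 units: 625

shortest-cost path #1: 0→8→7 push 3 @ unit cost 7 (adds 21)
shortest-cost path #2: 0→12→5→11→7 push 13 @ unit cost 17 (adds 221)
shortest-cost path #3: 0→4→11→7 push 10 @ unit cost 20 (adds 200)
shortest-cost path #4: 0→9→11→7 push 5 @ unit cost 25 (adds 125)
shortest-cost path #5: 0→9→11→4→7 push 2 @ unit cost 29 (adds 58)
total cost = 625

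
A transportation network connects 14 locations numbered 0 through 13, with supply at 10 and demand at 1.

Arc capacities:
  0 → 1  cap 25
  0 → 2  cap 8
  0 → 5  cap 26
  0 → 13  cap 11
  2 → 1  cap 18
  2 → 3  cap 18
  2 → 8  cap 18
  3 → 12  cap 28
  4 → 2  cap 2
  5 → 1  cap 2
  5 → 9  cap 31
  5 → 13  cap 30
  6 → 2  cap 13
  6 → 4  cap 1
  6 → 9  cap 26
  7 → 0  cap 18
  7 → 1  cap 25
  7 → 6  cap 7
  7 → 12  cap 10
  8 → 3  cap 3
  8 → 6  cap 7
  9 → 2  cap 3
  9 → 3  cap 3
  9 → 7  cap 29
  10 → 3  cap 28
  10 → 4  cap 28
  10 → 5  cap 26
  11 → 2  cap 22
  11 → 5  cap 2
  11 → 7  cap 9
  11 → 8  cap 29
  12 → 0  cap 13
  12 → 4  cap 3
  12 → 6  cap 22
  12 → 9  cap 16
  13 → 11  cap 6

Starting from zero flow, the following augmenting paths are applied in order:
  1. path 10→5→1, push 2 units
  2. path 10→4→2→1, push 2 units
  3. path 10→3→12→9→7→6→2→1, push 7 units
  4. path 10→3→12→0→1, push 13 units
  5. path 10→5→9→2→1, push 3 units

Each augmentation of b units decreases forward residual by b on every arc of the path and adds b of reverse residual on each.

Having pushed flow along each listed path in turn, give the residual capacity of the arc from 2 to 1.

after path 1 (10→5→1, push 2): res(2,1)=18
after path 2 (10→4→2→1, push 2): res(2,1)=16
after path 3 (10→3→12→9→7→6→2→1, push 7): res(2,1)=9
after path 4 (10→3→12→0→1, push 13): res(2,1)=9
after path 5 (10→5→9→2→1, push 3): res(2,1)=6

Residual capacity of (2,1): 6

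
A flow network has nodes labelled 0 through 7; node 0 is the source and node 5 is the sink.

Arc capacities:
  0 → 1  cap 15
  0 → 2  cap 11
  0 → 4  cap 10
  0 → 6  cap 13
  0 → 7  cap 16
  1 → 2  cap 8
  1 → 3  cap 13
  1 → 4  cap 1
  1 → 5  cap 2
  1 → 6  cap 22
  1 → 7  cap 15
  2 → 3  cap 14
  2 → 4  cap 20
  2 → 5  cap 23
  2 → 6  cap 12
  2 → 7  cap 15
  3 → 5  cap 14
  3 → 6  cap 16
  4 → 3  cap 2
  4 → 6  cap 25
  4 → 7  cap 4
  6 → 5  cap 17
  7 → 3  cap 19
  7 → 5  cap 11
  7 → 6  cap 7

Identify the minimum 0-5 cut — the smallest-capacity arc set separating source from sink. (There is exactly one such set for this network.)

augment #1: 0→1→5 push 2
augment #2: 0→2→5 push 11
augment #3: 0→6→5 push 13
augment #4: 0→7→5 push 11
augment #5: 0→1→2→5 push 8
augment #6: 0→1→3→5 push 5
augment #7: 0→4→3→5 push 2
augment #8: 0→4→6→5 push 4
augment #9: 0→7→3→5 push 5
augment #10: 0→4→7→3→5 push 2
max flow = 63; residual-reachable set from 0 gives S-side
cut edges (S→T): {(0,2), (1,2), (1,5), (3,5), (6,5), (7,5)} total cap 63

Min-cut arcs: {(0,2), (1,2), (1,5), (3,5), (6,5), (7,5)} (total capacity 63)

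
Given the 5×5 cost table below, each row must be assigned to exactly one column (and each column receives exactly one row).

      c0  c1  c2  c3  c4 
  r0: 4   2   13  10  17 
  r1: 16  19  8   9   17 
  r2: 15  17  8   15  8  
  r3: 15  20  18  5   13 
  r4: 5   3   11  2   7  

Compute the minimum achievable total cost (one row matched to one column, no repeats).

Minimum assignment cost: 28

one of 2 optimal assignments: row0→col0 (cost 4), row1→col2 (cost 8), row2→col4 (cost 8), row3→col3 (cost 5), row4→col1 (cost 3)
total = 4 + 8 + 8 + 5 + 3 = 28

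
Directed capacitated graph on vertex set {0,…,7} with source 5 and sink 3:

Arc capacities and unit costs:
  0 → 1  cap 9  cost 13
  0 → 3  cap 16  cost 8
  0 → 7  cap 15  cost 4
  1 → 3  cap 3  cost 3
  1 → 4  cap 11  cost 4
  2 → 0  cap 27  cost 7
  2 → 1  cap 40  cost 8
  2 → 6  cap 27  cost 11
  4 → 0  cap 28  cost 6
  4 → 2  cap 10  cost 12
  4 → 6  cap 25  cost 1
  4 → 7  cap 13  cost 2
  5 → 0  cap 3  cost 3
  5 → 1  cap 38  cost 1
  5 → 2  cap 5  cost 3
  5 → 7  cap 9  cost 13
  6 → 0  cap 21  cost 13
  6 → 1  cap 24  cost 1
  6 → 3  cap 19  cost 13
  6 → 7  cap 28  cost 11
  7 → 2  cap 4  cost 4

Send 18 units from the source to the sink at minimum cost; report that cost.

Minimum cost for 18 units: 268

shortest-cost path #1: 5→1→3 push 3 @ unit cost 4 (adds 12)
shortest-cost path #2: 5→0→3 push 3 @ unit cost 11 (adds 33)
shortest-cost path #3: 5→2→0→3 push 5 @ unit cost 18 (adds 90)
shortest-cost path #4: 5→1→4→6→3 push 7 @ unit cost 19 (adds 133)
total cost = 268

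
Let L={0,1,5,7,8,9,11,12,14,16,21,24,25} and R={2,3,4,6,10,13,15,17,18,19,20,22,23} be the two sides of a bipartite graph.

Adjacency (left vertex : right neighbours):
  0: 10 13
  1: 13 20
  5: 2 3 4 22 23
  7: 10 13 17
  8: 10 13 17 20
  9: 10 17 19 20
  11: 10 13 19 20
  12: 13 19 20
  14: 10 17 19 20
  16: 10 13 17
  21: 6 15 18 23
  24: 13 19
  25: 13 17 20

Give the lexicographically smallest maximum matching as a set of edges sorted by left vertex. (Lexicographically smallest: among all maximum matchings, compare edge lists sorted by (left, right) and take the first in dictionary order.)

|M| = 7 (so the lex-smallest maximum matching has 7 edges)
process left vertices in ascending order; for each, take the smallest-labelled available neighbour that still permits 7 edges overall, or leave it unmatched if none does
lex-smallest matching: {0-10, 1-13, 5-2, 7-17, 8-20, 9-19, 21-6}

Lex-smallest maximum matching: {(0,10), (1,13), (5,2), (7,17), (8,20), (9,19), (21,6)}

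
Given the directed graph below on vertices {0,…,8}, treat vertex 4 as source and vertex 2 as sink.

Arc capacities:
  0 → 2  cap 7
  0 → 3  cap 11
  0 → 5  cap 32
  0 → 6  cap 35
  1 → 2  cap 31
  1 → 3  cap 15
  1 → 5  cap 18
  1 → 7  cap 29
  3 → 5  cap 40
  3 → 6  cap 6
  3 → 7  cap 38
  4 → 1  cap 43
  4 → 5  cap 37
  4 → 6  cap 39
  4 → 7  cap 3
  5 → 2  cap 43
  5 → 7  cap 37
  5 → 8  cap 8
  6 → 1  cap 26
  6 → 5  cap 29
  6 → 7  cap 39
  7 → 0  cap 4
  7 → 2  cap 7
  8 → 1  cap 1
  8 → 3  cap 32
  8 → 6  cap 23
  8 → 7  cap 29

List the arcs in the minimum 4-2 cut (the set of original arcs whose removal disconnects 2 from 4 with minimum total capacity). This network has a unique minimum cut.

Min-cut arcs: {(1,2), (5,2), (7,0), (7,2)} (total capacity 85)

augment #1: 4→1→2 push 31
augment #2: 4→5→2 push 37
augment #3: 4→7→2 push 3
augment #4: 4→1→5→2 push 6
augment #5: 4→1→7→2 push 4
augment #6: 4→1→7→0→2 push 2
augment #7: 4→6→7→0→2 push 2
max flow = 85; residual-reachable set from 4 gives S-side
cut edges (S→T): {(1,2), (5,2), (7,0), (7,2)} total cap 85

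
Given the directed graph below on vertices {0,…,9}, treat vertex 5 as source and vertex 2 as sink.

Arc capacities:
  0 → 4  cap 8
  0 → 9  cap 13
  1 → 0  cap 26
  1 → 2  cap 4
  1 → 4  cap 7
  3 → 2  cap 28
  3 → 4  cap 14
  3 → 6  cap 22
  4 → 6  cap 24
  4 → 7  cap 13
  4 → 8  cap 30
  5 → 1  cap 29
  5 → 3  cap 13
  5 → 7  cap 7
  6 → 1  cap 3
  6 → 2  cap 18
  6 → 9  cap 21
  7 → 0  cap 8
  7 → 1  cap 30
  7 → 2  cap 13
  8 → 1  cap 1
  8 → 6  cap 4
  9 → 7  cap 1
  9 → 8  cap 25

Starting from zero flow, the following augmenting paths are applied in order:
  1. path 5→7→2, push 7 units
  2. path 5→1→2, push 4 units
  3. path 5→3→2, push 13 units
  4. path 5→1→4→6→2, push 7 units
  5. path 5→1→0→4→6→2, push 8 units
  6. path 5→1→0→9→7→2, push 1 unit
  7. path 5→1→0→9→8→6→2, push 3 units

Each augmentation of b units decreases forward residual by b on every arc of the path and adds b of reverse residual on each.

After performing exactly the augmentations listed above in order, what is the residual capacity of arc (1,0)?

after path 1 (5→7→2, push 7): res(1,0)=26
after path 2 (5→1→2, push 4): res(1,0)=26
after path 3 (5→3→2, push 13): res(1,0)=26
after path 4 (5→1→4→6→2, push 7): res(1,0)=26
after path 5 (5→1→0→4→6→2, push 8): res(1,0)=18
after path 6 (5→1→0→9→7→2, push 1): res(1,0)=17
after path 7 (5→1→0→9→8→6→2, push 3): res(1,0)=14

Residual capacity of (1,0): 14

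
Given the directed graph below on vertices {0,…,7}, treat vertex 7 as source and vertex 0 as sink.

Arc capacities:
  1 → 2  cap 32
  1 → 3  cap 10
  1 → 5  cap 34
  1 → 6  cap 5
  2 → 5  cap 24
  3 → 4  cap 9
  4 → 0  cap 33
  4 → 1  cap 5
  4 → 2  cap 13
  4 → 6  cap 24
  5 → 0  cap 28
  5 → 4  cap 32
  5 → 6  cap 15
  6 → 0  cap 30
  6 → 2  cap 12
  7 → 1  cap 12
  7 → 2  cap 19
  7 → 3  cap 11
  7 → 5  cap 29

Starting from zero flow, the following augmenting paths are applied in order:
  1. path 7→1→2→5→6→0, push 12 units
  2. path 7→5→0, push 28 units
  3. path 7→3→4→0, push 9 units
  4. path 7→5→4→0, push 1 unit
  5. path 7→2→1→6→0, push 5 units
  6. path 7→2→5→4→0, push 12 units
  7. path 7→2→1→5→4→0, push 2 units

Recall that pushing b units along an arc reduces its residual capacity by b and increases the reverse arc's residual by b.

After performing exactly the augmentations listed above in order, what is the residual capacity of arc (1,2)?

Residual capacity of (1,2): 27

after path 1 (7→1→2→5→6→0, push 12): res(1,2)=20
after path 2 (7→5→0, push 28): res(1,2)=20
after path 3 (7→3→4→0, push 9): res(1,2)=20
after path 4 (7→5→4→0, push 1): res(1,2)=20
after path 5 (7→2→1→6→0, push 5): res(1,2)=25
after path 6 (7→2→5→4→0, push 12): res(1,2)=25
after path 7 (7→2→1→5→4→0, push 2): res(1,2)=27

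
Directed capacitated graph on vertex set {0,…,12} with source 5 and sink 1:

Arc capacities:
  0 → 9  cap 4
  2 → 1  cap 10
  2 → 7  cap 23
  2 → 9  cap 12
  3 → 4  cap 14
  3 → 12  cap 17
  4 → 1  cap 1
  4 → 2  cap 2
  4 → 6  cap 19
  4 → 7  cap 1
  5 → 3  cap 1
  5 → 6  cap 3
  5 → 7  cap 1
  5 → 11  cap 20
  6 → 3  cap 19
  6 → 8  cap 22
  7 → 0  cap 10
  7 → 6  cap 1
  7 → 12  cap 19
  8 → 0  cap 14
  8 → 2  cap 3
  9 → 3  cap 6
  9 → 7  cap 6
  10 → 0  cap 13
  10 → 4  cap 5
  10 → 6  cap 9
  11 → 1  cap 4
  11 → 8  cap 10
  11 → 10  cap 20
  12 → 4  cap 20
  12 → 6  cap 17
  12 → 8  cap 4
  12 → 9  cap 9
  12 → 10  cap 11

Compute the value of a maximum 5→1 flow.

Maximum flow value: 10

augment #1: 5→11→1 bottleneck 4, total now 4
augment #2: 5→3→4→1 bottleneck 1, total now 5
augment #3: 5→6→8→2→1 bottleneck 3, total now 8
augment #4: 5→7→12→4→2→1 bottleneck 1, total now 9
augment #5: 5→11→10→4→2→1 bottleneck 1, total now 10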